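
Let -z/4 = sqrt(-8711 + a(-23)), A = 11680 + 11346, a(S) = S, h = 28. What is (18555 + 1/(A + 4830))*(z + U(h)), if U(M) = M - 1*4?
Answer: 1550604243/3482 - 516868081*I*sqrt(8734)/6964 ≈ 4.4532e+5 - 6.9363e+6*I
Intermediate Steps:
U(M) = -4 + M (U(M) = M - 4 = -4 + M)
A = 23026
z = -4*I*sqrt(8734) (z = -4*sqrt(-8711 - 23) = -4*I*sqrt(8734) ≈ -373.82*I)
(18555 + 1/(A + 4830))*(z + U(h)) = (18555 + 1/(23026 + 4830))*(-4*I*sqrt(8734) + (-4 + 28)) = (18555 + 1/27856)*(-4*I*sqrt(8734) + 24) = (18555 + 1/27856)*(24 - 4*I*sqrt(8734)) = 516868081*(24 - 4*I*sqrt(8734))/27856 = 1550604243/3482 - 516868081*I*sqrt(8734)/6964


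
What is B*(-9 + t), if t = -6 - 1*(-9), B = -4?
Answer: 24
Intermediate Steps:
t = 3 (t = -6 + 9 = 3)
B*(-9 + t) = -4*(-9 + 3) = -4*(-6) = 24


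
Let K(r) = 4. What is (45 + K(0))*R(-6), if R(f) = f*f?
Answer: 1764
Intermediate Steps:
R(f) = f²
(45 + K(0))*R(-6) = (45 + 4)*(-6)² = 49*36 = 1764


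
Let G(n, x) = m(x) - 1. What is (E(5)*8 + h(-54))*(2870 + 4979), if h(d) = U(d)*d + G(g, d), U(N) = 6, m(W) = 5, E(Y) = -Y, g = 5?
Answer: -2825640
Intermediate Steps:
G(n, x) = 4 (G(n, x) = 5 - 1 = 4)
h(d) = 4 + 6*d (h(d) = 6*d + 4 = 4 + 6*d)
(E(5)*8 + h(-54))*(2870 + 4979) = (-1*5*8 + (4 + 6*(-54)))*(2870 + 4979) = (-5*8 + (4 - 324))*7849 = (-40 - 320)*7849 = -360*7849 = -2825640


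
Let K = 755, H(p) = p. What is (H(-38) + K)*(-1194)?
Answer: -856098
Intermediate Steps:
(H(-38) + K)*(-1194) = (-38 + 755)*(-1194) = 717*(-1194) = -856098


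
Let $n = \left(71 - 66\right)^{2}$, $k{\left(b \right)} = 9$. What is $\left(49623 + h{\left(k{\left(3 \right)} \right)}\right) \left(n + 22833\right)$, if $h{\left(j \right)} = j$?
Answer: $1134488256$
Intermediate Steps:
$n = 25$ ($n = 5^{2} = 25$)
$\left(49623 + h{\left(k{\left(3 \right)} \right)}\right) \left(n + 22833\right) = \left(49623 + 9\right) \left(25 + 22833\right) = 49632 \cdot 22858 = 1134488256$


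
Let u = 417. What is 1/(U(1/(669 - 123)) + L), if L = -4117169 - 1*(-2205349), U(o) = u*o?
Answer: -182/347951101 ≈ -5.2306e-7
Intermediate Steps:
U(o) = 417*o
L = -1911820 (L = -4117169 + 2205349 = -1911820)
1/(U(1/(669 - 123)) + L) = 1/(417/(669 - 123) - 1911820) = 1/(417/546 - 1911820) = 1/(417*(1/546) - 1911820) = 1/(139/182 - 1911820) = 1/(-347951101/182) = -182/347951101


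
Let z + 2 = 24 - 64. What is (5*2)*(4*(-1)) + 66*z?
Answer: -2812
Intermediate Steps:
z = -42 (z = -2 + (24 - 64) = -2 - 40 = -42)
(5*2)*(4*(-1)) + 66*z = (5*2)*(4*(-1)) + 66*(-42) = 10*(-4) - 2772 = -40 - 2772 = -2812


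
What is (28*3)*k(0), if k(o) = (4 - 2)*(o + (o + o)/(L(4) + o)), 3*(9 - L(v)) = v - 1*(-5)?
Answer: 0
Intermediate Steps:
L(v) = 22/3 - v/3 (L(v) = 9 - (v - 1*(-5))/3 = 9 - (v + 5)/3 = 9 - (5 + v)/3 = 9 + (-5/3 - v/3) = 22/3 - v/3)
k(o) = 2*o + 4*o/(6 + o) (k(o) = (4 - 2)*(o + (o + o)/((22/3 - ⅓*4) + o)) = 2*(o + (2*o)/((22/3 - 4/3) + o)) = 2*(o + (2*o)/(6 + o)) = 2*(o + 2*o/(6 + o)) = 2*o + 4*o/(6 + o))
(28*3)*k(0) = (28*3)*(2*0*(8 + 0)/(6 + 0)) = 84*(2*0*8/6) = 84*(2*0*(⅙)*8) = 84*0 = 0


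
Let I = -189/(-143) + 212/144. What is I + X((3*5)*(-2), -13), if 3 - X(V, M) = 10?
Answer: -21653/5148 ≈ -4.2061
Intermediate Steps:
X(V, M) = -7 (X(V, M) = 3 - 1*10 = 3 - 10 = -7)
I = 14383/5148 (I = -189*(-1/143) + 212*(1/144) = 189/143 + 53/36 = 14383/5148 ≈ 2.7939)
I + X((3*5)*(-2), -13) = 14383/5148 - 7 = -21653/5148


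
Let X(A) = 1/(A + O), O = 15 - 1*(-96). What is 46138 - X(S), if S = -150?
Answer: 1799383/39 ≈ 46138.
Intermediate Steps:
O = 111 (O = 15 + 96 = 111)
X(A) = 1/(111 + A) (X(A) = 1/(A + 111) = 1/(111 + A))
46138 - X(S) = 46138 - 1/(111 - 150) = 46138 - 1/(-39) = 46138 - 1*(-1/39) = 46138 + 1/39 = 1799383/39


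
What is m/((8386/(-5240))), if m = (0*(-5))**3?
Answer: 0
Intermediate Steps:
m = 0 (m = 0**3 = 0)
m/((8386/(-5240))) = 0/((8386/(-5240))) = 0/((8386*(-1/5240))) = 0/(-4193/2620) = 0*(-2620/4193) = 0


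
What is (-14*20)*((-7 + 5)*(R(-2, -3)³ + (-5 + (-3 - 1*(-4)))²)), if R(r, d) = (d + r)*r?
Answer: 568960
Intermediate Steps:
R(r, d) = r*(d + r)
(-14*20)*((-7 + 5)*(R(-2, -3)³ + (-5 + (-3 - 1*(-4)))²)) = (-14*20)*((-7 + 5)*((-2*(-3 - 2))³ + (-5 + (-3 - 1*(-4)))²)) = -(-560)*((-2*(-5))³ + (-5 + (-3 + 4))²) = -(-560)*(10³ + (-5 + 1)²) = -(-560)*(1000 + (-4)²) = -(-560)*(1000 + 16) = -(-560)*1016 = -280*(-2032) = 568960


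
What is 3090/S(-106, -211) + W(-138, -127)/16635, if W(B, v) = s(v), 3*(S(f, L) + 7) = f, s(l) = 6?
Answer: -51401896/704215 ≈ -72.992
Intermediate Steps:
S(f, L) = -7 + f/3
W(B, v) = 6
3090/S(-106, -211) + W(-138, -127)/16635 = 3090/(-7 + (1/3)*(-106)) + 6/16635 = 3090/(-7 - 106/3) + 6*(1/16635) = 3090/(-127/3) + 2/5545 = 3090*(-3/127) + 2/5545 = -9270/127 + 2/5545 = -51401896/704215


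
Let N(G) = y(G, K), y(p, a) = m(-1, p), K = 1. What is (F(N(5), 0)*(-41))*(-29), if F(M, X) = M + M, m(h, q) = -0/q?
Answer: 0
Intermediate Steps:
m(h, q) = 0 (m(h, q) = -1*0 = 0)
y(p, a) = 0
N(G) = 0
F(M, X) = 2*M
(F(N(5), 0)*(-41))*(-29) = ((2*0)*(-41))*(-29) = (0*(-41))*(-29) = 0*(-29) = 0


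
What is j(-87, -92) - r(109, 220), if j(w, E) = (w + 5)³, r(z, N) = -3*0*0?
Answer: -551368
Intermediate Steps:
r(z, N) = 0 (r(z, N) = 0*0 = 0)
j(w, E) = (5 + w)³
j(-87, -92) - r(109, 220) = (5 - 87)³ - 1*0 = (-82)³ + 0 = -551368 + 0 = -551368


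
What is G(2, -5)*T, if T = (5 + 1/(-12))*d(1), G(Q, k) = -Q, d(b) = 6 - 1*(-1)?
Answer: -413/6 ≈ -68.833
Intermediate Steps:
d(b) = 7 (d(b) = 6 + 1 = 7)
T = 413/12 (T = (5 + 1/(-12))*7 = (5 - 1/12)*7 = (59/12)*7 = 413/12 ≈ 34.417)
G(2, -5)*T = -1*2*(413/12) = -2*413/12 = -413/6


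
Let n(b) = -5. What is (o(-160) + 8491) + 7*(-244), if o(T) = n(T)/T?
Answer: 217057/32 ≈ 6783.0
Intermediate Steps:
o(T) = -5/T
(o(-160) + 8491) + 7*(-244) = (-5/(-160) + 8491) + 7*(-244) = (-5*(-1/160) + 8491) - 1708 = (1/32 + 8491) - 1708 = 271713/32 - 1708 = 217057/32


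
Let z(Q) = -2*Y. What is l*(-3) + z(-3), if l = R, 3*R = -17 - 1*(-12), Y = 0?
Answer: 5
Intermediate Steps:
R = -5/3 (R = (-17 - 1*(-12))/3 = (-17 + 12)/3 = (1/3)*(-5) = -5/3 ≈ -1.6667)
z(Q) = 0 (z(Q) = -2*0 = 0)
l = -5/3 ≈ -1.6667
l*(-3) + z(-3) = -5/3*(-3) + 0 = 5 + 0 = 5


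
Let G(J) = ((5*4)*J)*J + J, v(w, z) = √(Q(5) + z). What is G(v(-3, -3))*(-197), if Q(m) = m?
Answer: -7880 - 197*√2 ≈ -8158.6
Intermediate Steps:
v(w, z) = √(5 + z)
G(J) = J + 20*J² (G(J) = (20*J)*J + J = 20*J² + J = J + 20*J²)
G(v(-3, -3))*(-197) = (√(5 - 3)*(1 + 20*√(5 - 3)))*(-197) = (√2*(1 + 20*√2))*(-197) = -197*√2*(1 + 20*√2)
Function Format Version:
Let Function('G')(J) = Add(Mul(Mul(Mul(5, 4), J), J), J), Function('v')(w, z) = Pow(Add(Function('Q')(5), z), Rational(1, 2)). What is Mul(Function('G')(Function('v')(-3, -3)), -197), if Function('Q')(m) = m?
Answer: Add(-7880, Mul(-197, Pow(2, Rational(1, 2)))) ≈ -8158.6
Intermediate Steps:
Function('v')(w, z) = Pow(Add(5, z), Rational(1, 2))
Function('G')(J) = Add(J, Mul(20, Pow(J, 2))) (Function('G')(J) = Add(Mul(Mul(20, J), J), J) = Add(Mul(20, Pow(J, 2)), J) = Add(J, Mul(20, Pow(J, 2))))
Mul(Function('G')(Function('v')(-3, -3)), -197) = Mul(Mul(Pow(Add(5, -3), Rational(1, 2)), Add(1, Mul(20, Pow(Add(5, -3), Rational(1, 2))))), -197) = Mul(Mul(Pow(2, Rational(1, 2)), Add(1, Mul(20, Pow(2, Rational(1, 2))))), -197) = Mul(-197, Pow(2, Rational(1, 2)), Add(1, Mul(20, Pow(2, Rational(1, 2)))))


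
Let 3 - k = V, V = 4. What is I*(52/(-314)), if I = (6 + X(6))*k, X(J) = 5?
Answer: 286/157 ≈ 1.8217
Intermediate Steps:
k = -1 (k = 3 - 1*4 = 3 - 4 = -1)
I = -11 (I = (6 + 5)*(-1) = 11*(-1) = -11)
I*(52/(-314)) = -572/(-314) = -572*(-1)/314 = -11*(-26/157) = 286/157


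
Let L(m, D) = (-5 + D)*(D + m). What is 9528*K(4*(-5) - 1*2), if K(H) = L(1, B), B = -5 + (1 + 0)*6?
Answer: -76224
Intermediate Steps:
B = 1 (B = -5 + 1*6 = -5 + 6 = 1)
K(H) = -8 (K(H) = 1² - 5*1 - 5*1 + 1*1 = 1 - 5 - 5 + 1 = -8)
9528*K(4*(-5) - 1*2) = 9528*(-8) = -76224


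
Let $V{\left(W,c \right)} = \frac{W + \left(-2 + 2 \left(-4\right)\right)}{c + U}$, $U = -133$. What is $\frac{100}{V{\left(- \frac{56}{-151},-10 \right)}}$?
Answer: $\frac{1079650}{727} \approx 1485.1$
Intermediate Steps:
$V{\left(W,c \right)} = \frac{-10 + W}{-133 + c}$ ($V{\left(W,c \right)} = \frac{W + \left(-2 + 2 \left(-4\right)\right)}{c - 133} = \frac{W - 10}{-133 + c} = \frac{-10 + W}{-133 + c}$)
$\frac{100}{V{\left(- \frac{56}{-151},-10 \right)}} = \frac{100}{\frac{1}{-133 - 10} \left(-10 - \frac{56}{-151}\right)} = \frac{100}{\frac{1}{-143} \left(-10 - - \frac{56}{151}\right)} = \frac{100}{\left(- \frac{1}{143}\right) \left(-10 + \frac{56}{151}\right)} = \frac{100}{\left(- \frac{1}{143}\right) \left(- \frac{1454}{151}\right)} = \frac{100}{\frac{1454}{21593}} = 100 \cdot \frac{21593}{1454} = \frac{1079650}{727}$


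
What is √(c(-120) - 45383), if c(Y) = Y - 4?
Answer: I*√45507 ≈ 213.32*I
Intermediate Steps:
c(Y) = -4 + Y
√(c(-120) - 45383) = √((-4 - 120) - 45383) = √(-124 - 45383) = √(-45507) = I*√45507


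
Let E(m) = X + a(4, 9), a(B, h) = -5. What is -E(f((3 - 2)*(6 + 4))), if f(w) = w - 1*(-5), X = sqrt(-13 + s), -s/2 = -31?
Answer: -2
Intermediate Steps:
s = 62 (s = -2*(-31) = 62)
X = 7 (X = sqrt(-13 + 62) = sqrt(49) = 7)
f(w) = 5 + w (f(w) = w + 5 = 5 + w)
E(m) = 2 (E(m) = 7 - 5 = 2)
-E(f((3 - 2)*(6 + 4))) = -1*2 = -2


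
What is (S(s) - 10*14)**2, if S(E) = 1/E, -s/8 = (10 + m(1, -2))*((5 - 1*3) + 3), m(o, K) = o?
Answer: 3794683201/193600 ≈ 19601.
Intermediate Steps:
s = -440 (s = -8*(10 + 1)*((5 - 1*3) + 3) = -88*((5 - 3) + 3) = -88*(2 + 3) = -88*5 = -8*55 = -440)
(S(s) - 10*14)**2 = (1/(-440) - 10*14)**2 = (-1/440 - 140)**2 = (-61601/440)**2 = 3794683201/193600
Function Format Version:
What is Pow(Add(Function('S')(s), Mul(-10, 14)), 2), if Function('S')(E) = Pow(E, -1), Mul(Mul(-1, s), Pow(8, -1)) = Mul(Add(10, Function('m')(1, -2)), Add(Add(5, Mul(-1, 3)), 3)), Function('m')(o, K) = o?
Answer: Rational(3794683201, 193600) ≈ 19601.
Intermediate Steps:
s = -440 (s = Mul(-8, Mul(Add(10, 1), Add(Add(5, Mul(-1, 3)), 3))) = Mul(-8, Mul(11, Add(Add(5, -3), 3))) = Mul(-8, Mul(11, Add(2, 3))) = Mul(-8, Mul(11, 5)) = Mul(-8, 55) = -440)
Pow(Add(Function('S')(s), Mul(-10, 14)), 2) = Pow(Add(Pow(-440, -1), Mul(-10, 14)), 2) = Pow(Add(Rational(-1, 440), -140), 2) = Pow(Rational(-61601, 440), 2) = Rational(3794683201, 193600)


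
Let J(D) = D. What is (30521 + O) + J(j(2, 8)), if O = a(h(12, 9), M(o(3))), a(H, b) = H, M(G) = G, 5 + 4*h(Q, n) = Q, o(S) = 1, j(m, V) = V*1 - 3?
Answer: 122111/4 ≈ 30528.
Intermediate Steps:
j(m, V) = -3 + V (j(m, V) = V - 3 = -3 + V)
h(Q, n) = -5/4 + Q/4
O = 7/4 (O = -5/4 + (¼)*12 = -5/4 + 3 = 7/4 ≈ 1.7500)
(30521 + O) + J(j(2, 8)) = (30521 + 7/4) + (-3 + 8) = 122091/4 + 5 = 122111/4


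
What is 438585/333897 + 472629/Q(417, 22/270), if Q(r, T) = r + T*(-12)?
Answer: 2369877994790/2083628579 ≈ 1137.4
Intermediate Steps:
Q(r, T) = r - 12*T
438585/333897 + 472629/Q(417, 22/270) = 438585/333897 + 472629/(417 - 264/270) = 438585*(1/333897) + 472629/(417 - 264/270) = 146195/111299 + 472629/(417 - 12*11/135) = 146195/111299 + 472629/(417 - 44/45) = 146195/111299 + 472629/(18721/45) = 146195/111299 + 472629*(45/18721) = 146195/111299 + 21268305/18721 = 2369877994790/2083628579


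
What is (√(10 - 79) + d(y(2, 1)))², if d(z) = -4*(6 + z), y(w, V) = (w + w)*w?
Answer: (56 - I*√69)² ≈ 3067.0 - 930.34*I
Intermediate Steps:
y(w, V) = 2*w² (y(w, V) = (2*w)*w = 2*w²)
d(z) = -24 - 4*z
(√(10 - 79) + d(y(2, 1)))² = (√(10 - 79) + (-24 - 8*2²))² = (√(-69) + (-24 - 8*4))² = (I*√69 + (-24 - 4*8))² = (I*√69 + (-24 - 32))² = (I*√69 - 56)² = (-56 + I*√69)²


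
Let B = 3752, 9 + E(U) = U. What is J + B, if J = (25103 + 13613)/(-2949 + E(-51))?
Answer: 11251052/3009 ≈ 3739.1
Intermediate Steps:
E(U) = -9 + U
J = -38716/3009 (J = (25103 + 13613)/(-2949 + (-9 - 51)) = 38716/(-2949 - 60) = 38716/(-3009) = 38716*(-1/3009) = -38716/3009 ≈ -12.867)
J + B = -38716/3009 + 3752 = 11251052/3009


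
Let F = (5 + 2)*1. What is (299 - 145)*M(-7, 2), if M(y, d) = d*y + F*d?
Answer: 0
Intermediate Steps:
F = 7 (F = 7*1 = 7)
M(y, d) = 7*d + d*y (M(y, d) = d*y + 7*d = 7*d + d*y)
(299 - 145)*M(-7, 2) = (299 - 145)*(2*(7 - 7)) = 154*(2*0) = 154*0 = 0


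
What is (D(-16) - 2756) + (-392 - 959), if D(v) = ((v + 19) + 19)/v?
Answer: -32867/8 ≈ -4108.4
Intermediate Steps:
D(v) = (38 + v)/v (D(v) = ((19 + v) + 19)/v = (38 + v)/v)
(D(-16) - 2756) + (-392 - 959) = ((38 - 16)/(-16) - 2756) + (-392 - 959) = (-1/16*22 - 2756) - 1351 = (-11/8 - 2756) - 1351 = -22059/8 - 1351 = -32867/8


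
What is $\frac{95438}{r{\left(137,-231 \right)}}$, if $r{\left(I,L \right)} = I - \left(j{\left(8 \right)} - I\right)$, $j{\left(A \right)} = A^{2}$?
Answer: $\frac{6817}{15} \approx 454.47$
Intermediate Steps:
$r{\left(I,L \right)} = -64 + 2 I$ ($r{\left(I,L \right)} = I - \left(8^{2} - I\right) = I - \left(64 - I\right) = I + \left(-64 + I\right) = -64 + 2 I$)
$\frac{95438}{r{\left(137,-231 \right)}} = \frac{95438}{-64 + 2 \cdot 137} = \frac{95438}{-64 + 274} = \frac{95438}{210} = 95438 \cdot \frac{1}{210} = \frac{6817}{15}$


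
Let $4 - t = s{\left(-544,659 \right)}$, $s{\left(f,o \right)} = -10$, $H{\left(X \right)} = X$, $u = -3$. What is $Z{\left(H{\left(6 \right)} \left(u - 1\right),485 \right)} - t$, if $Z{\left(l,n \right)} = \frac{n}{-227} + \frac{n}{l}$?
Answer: $- \frac{198007}{5448} \approx -36.345$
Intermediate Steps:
$t = 14$ ($t = 4 - -10 = 4 + 10 = 14$)
$Z{\left(l,n \right)} = - \frac{n}{227} + \frac{n}{l}$ ($Z{\left(l,n \right)} = n \left(- \frac{1}{227}\right) + \frac{n}{l} = - \frac{n}{227} + \frac{n}{l}$)
$Z{\left(H{\left(6 \right)} \left(u - 1\right),485 \right)} - t = \left(\left(- \frac{1}{227}\right) 485 + \frac{485}{6 \left(-3 - 1\right)}\right) - 14 = \left(- \frac{485}{227} + \frac{485}{6 \left(-4\right)}\right) - 14 = \left(- \frac{485}{227} + \frac{485}{-24}\right) - 14 = \left(- \frac{485}{227} + 485 \left(- \frac{1}{24}\right)\right) - 14 = \left(- \frac{485}{227} - \frac{485}{24}\right) - 14 = - \frac{121735}{5448} - 14 = - \frac{198007}{5448}$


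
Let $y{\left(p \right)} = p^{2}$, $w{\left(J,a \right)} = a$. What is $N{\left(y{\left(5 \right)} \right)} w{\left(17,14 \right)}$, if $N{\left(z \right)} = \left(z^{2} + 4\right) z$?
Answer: $220150$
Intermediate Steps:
$N{\left(z \right)} = z \left(4 + z^{2}\right)$ ($N{\left(z \right)} = \left(4 + z^{2}\right) z = z \left(4 + z^{2}\right)$)
$N{\left(y{\left(5 \right)} \right)} w{\left(17,14 \right)} = 5^{2} \left(4 + \left(5^{2}\right)^{2}\right) 14 = 25 \left(4 + 25^{2}\right) 14 = 25 \left(4 + 625\right) 14 = 25 \cdot 629 \cdot 14 = 15725 \cdot 14 = 220150$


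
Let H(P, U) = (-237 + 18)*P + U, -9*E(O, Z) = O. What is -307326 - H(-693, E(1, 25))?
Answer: -4131836/9 ≈ -4.5909e+5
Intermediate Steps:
E(O, Z) = -O/9
H(P, U) = U - 219*P (H(P, U) = -219*P + U = U - 219*P)
-307326 - H(-693, E(1, 25)) = -307326 - (-⅑*1 - 219*(-693)) = -307326 - (-⅑ + 151767) = -307326 - 1*1365902/9 = -307326 - 1365902/9 = -4131836/9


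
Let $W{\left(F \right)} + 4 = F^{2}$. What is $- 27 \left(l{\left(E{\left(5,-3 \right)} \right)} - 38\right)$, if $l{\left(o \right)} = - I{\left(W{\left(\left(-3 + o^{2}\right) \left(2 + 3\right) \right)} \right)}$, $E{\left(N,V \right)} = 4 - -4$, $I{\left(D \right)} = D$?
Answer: $2512593$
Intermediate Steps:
$W{\left(F \right)} = -4 + F^{2}$
$E{\left(N,V \right)} = 8$ ($E{\left(N,V \right)} = 4 + 4 = 8$)
$l{\left(o \right)} = 4 - \left(-15 + 5 o^{2}\right)^{2}$ ($l{\left(o \right)} = - (-4 + \left(\left(-3 + o^{2}\right) \left(2 + 3\right)\right)^{2}) = - (-4 + \left(\left(-3 + o^{2}\right) 5\right)^{2}) = - (-4 + \left(-15 + 5 o^{2}\right)^{2}) = 4 - \left(-15 + 5 o^{2}\right)^{2}$)
$- 27 \left(l{\left(E{\left(5,-3 \right)} \right)} - 38\right) = - 27 \left(\left(4 - 25 \left(-3 + 8^{2}\right)^{2}\right) - 38\right) = - 27 \left(\left(4 - 25 \left(-3 + 64\right)^{2}\right) - 38\right) = - 27 \left(\left(4 - 25 \cdot 61^{2}\right) - 38\right) = - 27 \left(\left(4 - 93025\right) - 38\right) = - 27 \left(-93021 - 38\right) = \left(-27\right) \left(-93059\right) = 2512593$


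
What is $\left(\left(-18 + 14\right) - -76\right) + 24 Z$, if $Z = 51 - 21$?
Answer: $792$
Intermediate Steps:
$Z = 30$ ($Z = 51 - 21 = 30$)
$\left(\left(-18 + 14\right) - -76\right) + 24 Z = \left(\left(-18 + 14\right) - -76\right) + 24 \cdot 30 = \left(-4 + 76\right) + 720 = 72 + 720 = 792$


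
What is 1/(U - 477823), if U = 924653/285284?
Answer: -285284/136314332079 ≈ -2.0928e-6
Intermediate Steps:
U = 924653/285284 (U = 924653*(1/285284) = 924653/285284 ≈ 3.2412)
1/(U - 477823) = 1/(924653/285284 - 477823) = 1/(-136314332079/285284) = -285284/136314332079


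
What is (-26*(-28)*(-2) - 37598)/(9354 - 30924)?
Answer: 6509/3595 ≈ 1.8106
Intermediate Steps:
(-26*(-28)*(-2) - 37598)/(9354 - 30924) = (728*(-2) - 37598)/(-21570) = (-1456 - 37598)*(-1/21570) = -39054*(-1/21570) = 6509/3595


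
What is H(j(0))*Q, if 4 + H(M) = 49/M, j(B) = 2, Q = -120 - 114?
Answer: -4797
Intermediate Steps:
Q = -234
H(M) = -4 + 49/M
H(j(0))*Q = (-4 + 49/2)*(-234) = (41/2)*(-234) = -4797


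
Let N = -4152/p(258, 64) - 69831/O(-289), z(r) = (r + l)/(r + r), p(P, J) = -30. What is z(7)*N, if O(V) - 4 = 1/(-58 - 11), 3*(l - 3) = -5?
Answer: -682897/66 ≈ -10347.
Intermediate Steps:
l = 4/3 (l = 3 + (1/3)*(-5) = 3 - 5/3 = 4/3 ≈ 1.3333)
O(V) = 275/69 (O(V) = 4 + 1/(-58 - 11) = 4 + 1/(-69) = 4 - 1/69 = 275/69)
z(r) = (4/3 + r)/(2*r) (z(r) = (r + 4/3)/(r + r) = (4/3 + r)/((2*r)) = (4/3 + r)*(1/(2*r)) = (4/3 + r)/(2*r))
N = -4780279/275 (N = -4152/(-30) - 69831/275/69 = -4152*(-1/30) - 69831*69/275 = 692/5 - 4818339/275 = -4780279/275 ≈ -17383.)
z(7)*N = ((1/6)*(4 + 3*7)/7)*(-4780279/275) = ((1/6)*(1/7)*(4 + 21))*(-4780279/275) = ((1/6)*(1/7)*25)*(-4780279/275) = (25/42)*(-4780279/275) = -682897/66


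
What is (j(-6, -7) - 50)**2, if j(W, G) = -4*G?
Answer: 484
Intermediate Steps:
(j(-6, -7) - 50)**2 = (-4*(-7) - 50)**2 = (28 - 50)**2 = (-22)**2 = 484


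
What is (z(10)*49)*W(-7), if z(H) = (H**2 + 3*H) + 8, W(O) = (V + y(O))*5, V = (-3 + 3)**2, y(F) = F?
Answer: -236670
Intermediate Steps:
V = 0 (V = 0**2 = 0)
W(O) = 5*O (W(O) = (0 + O)*5 = O*5 = 5*O)
z(H) = 8 + H**2 + 3*H
(z(10)*49)*W(-7) = ((8 + 10**2 + 3*10)*49)*(5*(-7)) = ((8 + 100 + 30)*49)*(-35) = (138*49)*(-35) = 6762*(-35) = -236670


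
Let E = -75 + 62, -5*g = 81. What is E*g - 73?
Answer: 688/5 ≈ 137.60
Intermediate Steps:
g = -81/5 (g = -1/5*81 = -81/5 ≈ -16.200)
E = -13
E*g - 73 = -13*(-81/5) - 73 = 1053/5 - 73 = 688/5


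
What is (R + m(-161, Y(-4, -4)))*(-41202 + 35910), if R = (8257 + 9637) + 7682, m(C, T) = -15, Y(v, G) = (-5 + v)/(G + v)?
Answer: -135268812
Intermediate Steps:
Y(v, G) = (-5 + v)/(G + v)
R = 25576 (R = 17894 + 7682 = 25576)
(R + m(-161, Y(-4, -4)))*(-41202 + 35910) = (25576 - 15)*(-41202 + 35910) = 25561*(-5292) = -135268812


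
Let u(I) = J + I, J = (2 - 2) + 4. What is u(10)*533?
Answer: 7462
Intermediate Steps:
J = 4 (J = 0 + 4 = 4)
u(I) = 4 + I
u(10)*533 = (4 + 10)*533 = 14*533 = 7462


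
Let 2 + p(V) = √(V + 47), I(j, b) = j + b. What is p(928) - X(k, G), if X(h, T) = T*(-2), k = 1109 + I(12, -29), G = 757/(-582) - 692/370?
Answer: -449087/53835 + 5*√39 ≈ 22.883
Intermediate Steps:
I(j, b) = b + j
G = -341417/107670 (G = 757*(-1/582) - 692*1/370 = -757/582 - 346/185 = -341417/107670 ≈ -3.1710)
p(V) = -2 + √(47 + V) (p(V) = -2 + √(V + 47) = -2 + √(47 + V))
k = 1092 (k = 1109 + (-29 + 12) = 1109 - 17 = 1092)
X(h, T) = -2*T
p(928) - X(k, G) = (-2 + √(47 + 928)) - (-2)*(-341417)/107670 = (-2 + √975) - 1*341417/53835 = (-2 + 5*√39) - 341417/53835 = -449087/53835 + 5*√39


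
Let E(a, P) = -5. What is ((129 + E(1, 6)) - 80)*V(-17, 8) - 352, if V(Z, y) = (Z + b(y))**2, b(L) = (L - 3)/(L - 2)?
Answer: 100331/9 ≈ 11148.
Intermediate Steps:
b(L) = (-3 + L)/(-2 + L)
V(Z, y) = (Z + (-3 + y)/(-2 + y))**2
((129 + E(1, 6)) - 80)*V(-17, 8) - 352 = ((129 - 5) - 80)*((-3 + 8 - 17*(-2 + 8))**2/(-2 + 8)**2) - 352 = (124 - 80)*((-3 + 8 - 17*6)**2/6**2) - 352 = 44*((-3 + 8 - 102)**2/36) - 352 = 44*((1/36)*(-97)**2) - 352 = 44*((1/36)*9409) - 352 = 44*(9409/36) - 352 = 103499/9 - 352 = 100331/9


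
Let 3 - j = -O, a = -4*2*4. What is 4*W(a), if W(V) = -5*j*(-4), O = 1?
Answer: 320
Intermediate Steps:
a = -32 (a = -8*4 = -32)
j = 4 (j = 3 - (-1) = 3 - 1*(-1) = 3 + 1 = 4)
W(V) = 80 (W(V) = -5*4*(-4) = -20*(-4) = 80)
4*W(a) = 4*80 = 320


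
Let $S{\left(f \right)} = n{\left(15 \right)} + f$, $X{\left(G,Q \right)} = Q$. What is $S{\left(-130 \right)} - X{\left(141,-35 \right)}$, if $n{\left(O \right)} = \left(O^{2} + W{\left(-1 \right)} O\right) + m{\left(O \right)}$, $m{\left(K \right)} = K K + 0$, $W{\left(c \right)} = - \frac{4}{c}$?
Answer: $415$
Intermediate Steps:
$m{\left(K \right)} = K^{2}$ ($m{\left(K \right)} = K^{2} + 0 = K^{2}$)
$n{\left(O \right)} = 2 O^{2} + 4 O$ ($n{\left(O \right)} = \left(O^{2} + - \frac{4}{-1} O\right) + O^{2} = \left(O^{2} + \left(-4\right) \left(-1\right) O\right) + O^{2} = \left(O^{2} + 4 O\right) + O^{2} = 2 O^{2} + 4 O$)
$S{\left(f \right)} = 510 + f$ ($S{\left(f \right)} = 2 \cdot 15 \left(2 + 15\right) + f = 2 \cdot 15 \cdot 17 + f = 510 + f$)
$S{\left(-130 \right)} - X{\left(141,-35 \right)} = \left(510 - 130\right) - -35 = 380 + 35 = 415$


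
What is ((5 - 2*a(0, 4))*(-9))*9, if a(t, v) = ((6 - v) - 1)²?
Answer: -243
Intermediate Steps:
a(t, v) = (5 - v)²
((5 - 2*a(0, 4))*(-9))*9 = ((5 - 2*(-5 + 4)²)*(-9))*9 = ((5 - 2*(-1)²)*(-9))*9 = ((5 - 2*1)*(-9))*9 = ((5 - 2)*(-9))*9 = (3*(-9))*9 = -27*9 = -243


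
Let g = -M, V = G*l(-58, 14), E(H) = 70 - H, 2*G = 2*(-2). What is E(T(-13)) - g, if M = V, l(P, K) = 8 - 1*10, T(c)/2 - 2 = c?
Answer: 96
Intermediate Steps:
T(c) = 4 + 2*c
G = -2 (G = (2*(-2))/2 = (½)*(-4) = -2)
l(P, K) = -2 (l(P, K) = 8 - 10 = -2)
V = 4 (V = -2*(-2) = 4)
M = 4
g = -4 (g = -1*4 = -4)
E(T(-13)) - g = (70 - (4 + 2*(-13))) - 1*(-4) = (70 - (4 - 26)) + 4 = (70 - 1*(-22)) + 4 = (70 + 22) + 4 = 92 + 4 = 96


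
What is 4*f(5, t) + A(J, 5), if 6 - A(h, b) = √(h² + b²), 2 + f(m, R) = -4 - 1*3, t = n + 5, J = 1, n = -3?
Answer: -30 - √26 ≈ -35.099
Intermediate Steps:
t = 2 (t = -3 + 5 = 2)
f(m, R) = -9 (f(m, R) = -2 + (-4 - 1*3) = -2 + (-4 - 3) = -2 - 7 = -9)
A(h, b) = 6 - √(b² + h²) (A(h, b) = 6 - √(h² + b²) = 6 - √(b² + h²))
4*f(5, t) + A(J, 5) = 4*(-9) + (6 - √(5² + 1²)) = -36 + (6 - √(25 + 1)) = -36 + (6 - √26) = -30 - √26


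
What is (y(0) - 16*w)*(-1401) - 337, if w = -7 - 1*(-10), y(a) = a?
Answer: 66911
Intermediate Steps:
w = 3 (w = -7 + 10 = 3)
(y(0) - 16*w)*(-1401) - 337 = (0 - 16*3)*(-1401) - 337 = (0 - 48)*(-1401) - 337 = -48*(-1401) - 337 = 67248 - 337 = 66911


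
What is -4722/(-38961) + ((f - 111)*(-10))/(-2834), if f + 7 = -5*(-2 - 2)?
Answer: -317944/1415583 ≈ -0.22460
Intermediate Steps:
f = 13 (f = -7 - 5*(-2 - 2) = -7 - 5*(-4) = -7 + 20 = 13)
-4722/(-38961) + ((f - 111)*(-10))/(-2834) = -4722/(-38961) + ((13 - 111)*(-10))/(-2834) = -4722*(-1/38961) - 98*(-10)*(-1/2834) = 1574/12987 + 980*(-1/2834) = 1574/12987 - 490/1417 = -317944/1415583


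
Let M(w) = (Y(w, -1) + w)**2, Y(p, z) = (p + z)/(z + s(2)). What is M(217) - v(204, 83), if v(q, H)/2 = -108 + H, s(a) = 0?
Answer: 51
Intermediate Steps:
v(q, H) = -216 + 2*H (v(q, H) = 2*(-108 + H) = -216 + 2*H)
Y(p, z) = (p + z)/z (Y(p, z) = (p + z)/(z + 0) = (p + z)/z)
M(w) = 1 (M(w) = ((w - 1)/(-1) + w)**2 = (-(-1 + w) + w)**2 = ((1 - w) + w)**2 = 1**2 = 1)
M(217) - v(204, 83) = 1 - (-216 + 2*83) = 1 - (-216 + 166) = 1 - 1*(-50) = 1 + 50 = 51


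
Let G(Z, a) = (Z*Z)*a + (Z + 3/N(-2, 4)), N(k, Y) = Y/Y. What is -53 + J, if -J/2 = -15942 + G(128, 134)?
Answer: -4359343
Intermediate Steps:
N(k, Y) = 1
G(Z, a) = 3 + Z + a*Z² (G(Z, a) = (Z*Z)*a + (Z + 3/1) = Z²*a + (Z + 3*1) = a*Z² + (Z + 3) = a*Z² + (3 + Z) = 3 + Z + a*Z²)
J = -4359290 (J = -2*(-15942 + (3 + 128 + 134*128²)) = -2*(-15942 + (3 + 128 + 134*16384)) = -2*(-15942 + (3 + 128 + 2195456)) = -2*(-15942 + 2195587) = -2*2179645 = -4359290)
-53 + J = -53 - 4359290 = -4359343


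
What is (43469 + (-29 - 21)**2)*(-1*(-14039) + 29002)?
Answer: 1978551729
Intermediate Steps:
(43469 + (-29 - 21)**2)*(-1*(-14039) + 29002) = (43469 + (-50)**2)*(14039 + 29002) = (43469 + 2500)*43041 = 45969*43041 = 1978551729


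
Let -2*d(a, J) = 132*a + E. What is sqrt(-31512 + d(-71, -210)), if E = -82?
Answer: I*sqrt(26785) ≈ 163.66*I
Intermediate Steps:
d(a, J) = 41 - 66*a (d(a, J) = -(132*a - 82)/2 = -(-82 + 132*a)/2 = 41 - 66*a)
sqrt(-31512 + d(-71, -210)) = sqrt(-31512 + (41 - 66*(-71))) = sqrt(-31512 + (41 + 4686)) = sqrt(-31512 + 4727) = sqrt(-26785) = I*sqrt(26785)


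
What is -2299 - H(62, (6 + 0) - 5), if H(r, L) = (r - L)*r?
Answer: -6081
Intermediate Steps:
H(r, L) = r*(r - L)
-2299 - H(62, (6 + 0) - 5) = -2299 - 62*(62 - ((6 + 0) - 5)) = -2299 - 62*(62 - (6 - 5)) = -2299 - 62*(62 - 1*1) = -2299 - 62*(62 - 1) = -2299 - 62*61 = -2299 - 1*3782 = -2299 - 3782 = -6081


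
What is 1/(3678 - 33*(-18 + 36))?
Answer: 1/3084 ≈ 0.00032425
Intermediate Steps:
1/(3678 - 33*(-18 + 36)) = 1/(3678 - 33*18) = 1/(3678 - 594) = 1/3084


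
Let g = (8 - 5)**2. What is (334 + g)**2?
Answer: 117649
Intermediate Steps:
g = 9 (g = 3**2 = 9)
(334 + g)**2 = (334 + 9)**2 = 343**2 = 117649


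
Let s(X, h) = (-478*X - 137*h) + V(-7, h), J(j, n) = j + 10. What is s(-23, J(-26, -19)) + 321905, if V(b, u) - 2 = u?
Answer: 335077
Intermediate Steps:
V(b, u) = 2 + u
J(j, n) = 10 + j
s(X, h) = 2 - 478*X - 136*h (s(X, h) = (-478*X - 137*h) + (2 + h) = 2 - 478*X - 136*h)
s(-23, J(-26, -19)) + 321905 = (2 - 478*(-23) - 136*(10 - 26)) + 321905 = (2 + 10994 - 136*(-16)) + 321905 = (2 + 10994 + 2176) + 321905 = 13172 + 321905 = 335077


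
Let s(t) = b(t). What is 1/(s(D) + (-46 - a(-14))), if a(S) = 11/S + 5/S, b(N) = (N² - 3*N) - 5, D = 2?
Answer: -7/363 ≈ -0.019284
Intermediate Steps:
b(N) = -5 + N² - 3*N
s(t) = -5 + t² - 3*t
a(S) = 16/S
1/(s(D) + (-46 - a(-14))) = 1/((-5 + 2² - 3*2) + (-46 - 16/(-14))) = 1/((-5 + 4 - 6) + (-46 - 16*(-1)/14)) = 1/(-7 + (-46 - 1*(-8/7))) = 1/(-7 + (-46 + 8/7)) = 1/(-7 - 314/7) = 1/(-363/7) = -7/363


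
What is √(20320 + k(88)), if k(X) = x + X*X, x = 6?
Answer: √28070 ≈ 167.54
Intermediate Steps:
k(X) = 6 + X² (k(X) = 6 + X*X = 6 + X²)
√(20320 + k(88)) = √(20320 + (6 + 88²)) = √(20320 + (6 + 7744)) = √(20320 + 7750) = √28070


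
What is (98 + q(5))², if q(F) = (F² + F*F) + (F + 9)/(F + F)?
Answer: 558009/25 ≈ 22320.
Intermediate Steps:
q(F) = 2*F² + (9 + F)/(2*F) (q(F) = (F² + F²) + (9 + F)/((2*F)) = 2*F² + (9 + F)*(1/(2*F)) = 2*F² + (9 + F)/(2*F))
(98 + q(5))² = (98 + (½)*(9 + 5 + 4*5³)/5)² = (98 + (½)*(⅕)*(9 + 5 + 4*125))² = (98 + (½)*(⅕)*(9 + 5 + 500))² = (98 + (½)*(⅕)*514)² = (98 + 257/5)² = (747/5)² = 558009/25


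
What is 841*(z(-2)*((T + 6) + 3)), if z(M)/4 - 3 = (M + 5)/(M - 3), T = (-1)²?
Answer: 80736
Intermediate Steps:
T = 1
z(M) = 12 + 4*(5 + M)/(-3 + M) (z(M) = 12 + 4*((M + 5)/(M - 3)) = 12 + 4*((5 + M)/(-3 + M)) = 12 + 4*(5 + M)/(-3 + M))
841*(z(-2)*((T + 6) + 3)) = 841*((16*(-1 - 2)/(-3 - 2))*((1 + 6) + 3)) = 841*((16*(-3)/(-5))*(7 + 3)) = 841*((16*(-⅕)*(-3))*10) = 841*((48/5)*10) = 841*96 = 80736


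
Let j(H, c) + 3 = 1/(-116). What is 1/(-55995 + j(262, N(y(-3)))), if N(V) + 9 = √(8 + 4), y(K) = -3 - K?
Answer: -116/6495769 ≈ -1.7858e-5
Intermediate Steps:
N(V) = -9 + 2*√3 (N(V) = -9 + √(8 + 4) = -9 + √12 = -9 + 2*√3)
j(H, c) = -349/116 (j(H, c) = -3 + 1/(-116) = -3 - 1/116 = -349/116)
1/(-55995 + j(262, N(y(-3)))) = 1/(-55995 - 349/116) = 1/(-6495769/116) = -116/6495769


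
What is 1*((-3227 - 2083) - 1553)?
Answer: -6863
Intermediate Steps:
1*((-3227 - 2083) - 1553) = 1*(-5310 - 1553) = 1*(-6863) = -6863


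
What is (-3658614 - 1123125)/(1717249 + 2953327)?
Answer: -4781739/4670576 ≈ -1.0238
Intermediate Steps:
(-3658614 - 1123125)/(1717249 + 2953327) = -4781739/4670576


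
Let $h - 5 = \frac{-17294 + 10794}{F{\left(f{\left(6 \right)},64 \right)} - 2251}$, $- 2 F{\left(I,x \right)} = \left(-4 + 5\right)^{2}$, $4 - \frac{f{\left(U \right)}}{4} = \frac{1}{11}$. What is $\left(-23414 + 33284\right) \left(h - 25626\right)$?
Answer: $- \frac{379529014270}{1501} \approx -2.5285 \cdot 10^{8}$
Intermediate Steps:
$f{\left(U \right)} = \frac{172}{11}$ ($f{\left(U \right)} = 16 - \frac{4}{11} = \frac{172}{11}$)
$F{\left(I,x \right)} = - \frac{1}{2}$ ($F{\left(I,x \right)} = - \frac{\left(-4 + 5\right)^{2}}{2} = - \frac{1^{2}}{2} = \left(- \frac{1}{2}\right) 1 = - \frac{1}{2}$)
$h = \frac{35515}{4503}$ ($h = 5 + \frac{-17294 + 10794}{- \frac{1}{2} - 2251} = 5 - \frac{6500}{- \frac{4503}{2}} = 5 - - \frac{13000}{4503} = 5 + \frac{13000}{4503} = \frac{35515}{4503} \approx 7.887$)
$\left(-23414 + 33284\right) \left(h - 25626\right) = \left(-23414 + 33284\right) \left(\frac{35515}{4503} - 25626\right) = 9870 \left(- \frac{115358363}{4503}\right) = - \frac{379529014270}{1501}$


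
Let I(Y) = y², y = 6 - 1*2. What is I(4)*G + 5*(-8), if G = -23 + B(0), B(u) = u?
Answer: -408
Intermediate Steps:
y = 4 (y = 6 - 2 = 4)
I(Y) = 16 (I(Y) = 4² = 16)
G = -23 (G = -23 + 0 = -23)
I(4)*G + 5*(-8) = 16*(-23) + 5*(-8) = -368 - 40 = -408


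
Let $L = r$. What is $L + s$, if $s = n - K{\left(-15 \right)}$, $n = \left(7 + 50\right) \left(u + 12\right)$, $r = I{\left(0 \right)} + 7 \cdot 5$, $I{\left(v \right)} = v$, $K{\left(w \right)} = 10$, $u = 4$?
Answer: $937$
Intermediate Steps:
$r = 35$ ($r = 0 + 7 \cdot 5 = 0 + 35 = 35$)
$n = 912$ ($n = \left(7 + 50\right) \left(4 + 12\right) = 57 \cdot 16 = 912$)
$L = 35$
$s = 902$ ($s = 912 - 10 = 902$)
$L + s = 35 + 902 = 937$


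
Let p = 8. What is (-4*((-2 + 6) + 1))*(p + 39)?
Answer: -940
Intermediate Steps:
(-4*((-2 + 6) + 1))*(p + 39) = (-4*((-2 + 6) + 1))*(8 + 39) = -4*(4 + 1)*47 = -4*5*47 = -20*47 = -940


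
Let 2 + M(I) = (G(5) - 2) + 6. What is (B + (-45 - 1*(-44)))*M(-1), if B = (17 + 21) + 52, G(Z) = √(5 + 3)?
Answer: 178 + 178*√2 ≈ 429.73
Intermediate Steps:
G(Z) = 2*√2 (G(Z) = √8 = 2*√2)
M(I) = 2 + 2*√2 (M(I) = -2 + ((2*√2 - 2) + 6) = -2 + ((-2 + 2*√2) + 6) = -2 + (4 + 2*√2) = 2 + 2*√2)
B = 90 (B = 38 + 52 = 90)
(B + (-45 - 1*(-44)))*M(-1) = (90 + (-45 - 1*(-44)))*(2 + 2*√2) = (90 + (-45 + 44))*(2 + 2*√2) = (90 - 1)*(2 + 2*√2) = 89*(2 + 2*√2) = 178 + 178*√2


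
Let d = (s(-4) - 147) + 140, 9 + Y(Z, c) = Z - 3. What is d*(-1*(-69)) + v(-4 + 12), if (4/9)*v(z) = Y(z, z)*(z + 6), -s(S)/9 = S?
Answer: 1875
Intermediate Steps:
Y(Z, c) = -12 + Z (Y(Z, c) = -9 + (Z - 3) = -9 + (-3 + Z) = -12 + Z)
s(S) = -9*S
v(z) = 9*(-12 + z)*(6 + z)/4 (v(z) = 9*((-12 + z)*(z + 6))/4 = 9*((-12 + z)*(6 + z))/4 = 9*(-12 + z)*(6 + z)/4)
d = 29 (d = (-9*(-4) - 147) + 140 = (36 - 147) + 140 = -111 + 140 = 29)
d*(-1*(-69)) + v(-4 + 12) = 29*(-1*(-69)) + 9*(-12 + (-4 + 12))*(6 + (-4 + 12))/4 = 29*69 + 9*(-12 + 8)*(6 + 8)/4 = 2001 + (9/4)*(-4)*14 = 2001 - 126 = 1875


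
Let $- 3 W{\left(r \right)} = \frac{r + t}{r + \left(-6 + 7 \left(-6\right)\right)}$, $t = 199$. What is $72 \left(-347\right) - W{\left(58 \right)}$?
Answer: $- \frac{749263}{30} \approx -24975.0$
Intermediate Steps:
$W{\left(r \right)} = - \frac{199 + r}{3 \left(-48 + r\right)}$ ($W{\left(r \right)} = - \frac{\left(r + 199\right) \frac{1}{r + \left(-6 + 7 \left(-6\right)\right)}}{3} = - \frac{\left(199 + r\right) \frac{1}{r - 48}}{3} = - \frac{\left(199 + r\right) \frac{1}{-48 + r}}{3} = - \frac{\frac{1}{-48 + r} \left(199 + r\right)}{3} = - \frac{199 + r}{3 \left(-48 + r\right)}$)
$72 \left(-347\right) - W{\left(58 \right)} = 72 \left(-347\right) - \frac{-199 - 58}{3 \left(-48 + 58\right)} = -24984 - \frac{-199 - 58}{3 \cdot 10} = -24984 - \frac{1}{3} \cdot \frac{1}{10} \left(-257\right) = -24984 - - \frac{257}{30} = -24984 + \frac{257}{30} = - \frac{749263}{30}$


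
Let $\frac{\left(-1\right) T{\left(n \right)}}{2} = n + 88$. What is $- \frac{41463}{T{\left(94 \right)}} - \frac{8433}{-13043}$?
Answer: $\frac{543871521}{4747652} \approx 114.56$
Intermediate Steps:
$T{\left(n \right)} = -176 - 2 n$ ($T{\left(n \right)} = - 2 \left(n + 88\right) = - 2 \left(88 + n\right) = -176 - 2 n$)
$- \frac{41463}{T{\left(94 \right)}} - \frac{8433}{-13043} = - \frac{41463}{-176 - 188} - \frac{8433}{-13043} = - \frac{41463}{-176 - 188} - - \frac{8433}{13043} = - \frac{41463}{-364} + \frac{8433}{13043} = \left(-41463\right) \left(- \frac{1}{364}\right) + \frac{8433}{13043} = \frac{41463}{364} + \frac{8433}{13043} = \frac{543871521}{4747652}$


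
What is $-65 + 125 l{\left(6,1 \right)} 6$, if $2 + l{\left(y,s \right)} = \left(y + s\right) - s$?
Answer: $2935$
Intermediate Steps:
$l{\left(y,s \right)} = -2 + y$ ($l{\left(y,s \right)} = -2 + \left(\left(y + s\right) - s\right) = -2 + \left(\left(s + y\right) - s\right) = -2 + y$)
$-65 + 125 l{\left(6,1 \right)} 6 = -65 + 125 \left(-2 + 6\right) 6 = -65 + 125 \cdot 4 \cdot 6 = -65 + 125 \cdot 24 = -65 + 3000 = 2935$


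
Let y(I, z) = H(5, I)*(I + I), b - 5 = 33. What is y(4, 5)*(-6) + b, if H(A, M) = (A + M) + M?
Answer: -586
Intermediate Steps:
b = 38 (b = 5 + 33 = 38)
H(A, M) = A + 2*M
y(I, z) = 2*I*(5 + 2*I) (y(I, z) = (5 + 2*I)*(I + I) = (5 + 2*I)*(2*I) = 2*I*(5 + 2*I))
y(4, 5)*(-6) + b = (2*4*(5 + 2*4))*(-6) + 38 = (2*4*(5 + 8))*(-6) + 38 = (2*4*13)*(-6) + 38 = 104*(-6) + 38 = -624 + 38 = -586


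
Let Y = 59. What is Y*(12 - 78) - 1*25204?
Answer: -29098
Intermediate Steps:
Y*(12 - 78) - 1*25204 = 59*(12 - 78) - 1*25204 = 59*(-66) - 25204 = -3894 - 25204 = -29098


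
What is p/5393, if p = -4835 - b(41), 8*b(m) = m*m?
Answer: -40361/43144 ≈ -0.93550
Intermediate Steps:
b(m) = m**2/8 (b(m) = (m*m)/8 = m**2/8)
p = -40361/8 (p = -4835 - 41**2/8 = -4835 - 1681/8 = -40361/8 ≈ -5045.1)
p/5393 = -40361/8/5393 = -40361/8*1/5393 = -40361/43144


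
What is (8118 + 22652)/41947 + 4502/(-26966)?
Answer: 320449213/565571401 ≈ 0.56659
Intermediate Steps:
(8118 + 22652)/41947 + 4502/(-26966) = 30770*(1/41947) + 4502*(-1/26966) = 30770/41947 - 2251/13483 = 320449213/565571401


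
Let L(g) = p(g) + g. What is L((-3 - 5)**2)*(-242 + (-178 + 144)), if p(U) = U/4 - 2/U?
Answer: -176571/8 ≈ -22071.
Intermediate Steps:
p(U) = -2/U + U/4 (p(U) = U*(1/4) - 2/U = U/4 - 2/U = -2/U + U/4)
L(g) = -2/g + 5*g/4 (L(g) = (-2/g + g/4) + g = -2/g + 5*g/4)
L((-3 - 5)**2)*(-242 + (-178 + 144)) = (-2/(-3 - 5)**2 + 5*(-3 - 5)**2/4)*(-242 + (-178 + 144)) = (-2/((-8)**2) + (5/4)*(-8)**2)*(-242 - 34) = (-2/64 + (5/4)*64)*(-276) = (-2*1/64 + 80)*(-276) = (-1/32 + 80)*(-276) = (2559/32)*(-276) = -176571/8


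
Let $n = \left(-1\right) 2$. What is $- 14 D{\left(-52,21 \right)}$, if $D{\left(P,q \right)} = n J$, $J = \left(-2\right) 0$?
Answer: $0$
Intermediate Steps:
$J = 0$
$n = -2$
$D{\left(P,q \right)} = 0$ ($D{\left(P,q \right)} = \left(-2\right) 0 = 0$)
$- 14 D{\left(-52,21 \right)} = \left(-14\right) 0 = 0$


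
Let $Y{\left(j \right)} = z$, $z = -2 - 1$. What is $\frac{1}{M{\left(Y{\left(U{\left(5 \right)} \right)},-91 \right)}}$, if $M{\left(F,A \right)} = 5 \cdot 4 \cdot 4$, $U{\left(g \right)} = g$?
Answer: $\frac{1}{80} \approx 0.0125$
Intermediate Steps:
$z = -3$ ($z = -2 - 1 = -3$)
$Y{\left(j \right)} = -3$
$M{\left(F,A \right)} = 80$ ($M{\left(F,A \right)} = 20 \cdot 4 = 80$)
$\frac{1}{M{\left(Y{\left(U{\left(5 \right)} \right)},-91 \right)}} = \frac{1}{80}$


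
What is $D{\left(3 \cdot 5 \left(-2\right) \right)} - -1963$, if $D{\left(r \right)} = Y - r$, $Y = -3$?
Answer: $1990$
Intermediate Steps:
$D{\left(r \right)} = -3 - r$
$D{\left(3 \cdot 5 \left(-2\right) \right)} - -1963 = \left(-3 - 3 \cdot 5 \left(-2\right)\right) - -1963 = \left(-3 - 15 \left(-2\right)\right) + 1963 = \left(-3 - -30\right) + 1963 = \left(-3 + 30\right) + 1963 = 27 + 1963 = 1990$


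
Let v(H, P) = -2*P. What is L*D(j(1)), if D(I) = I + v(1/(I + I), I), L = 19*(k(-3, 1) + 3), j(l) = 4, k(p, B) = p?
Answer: 0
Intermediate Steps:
L = 0 (L = 19*(-3 + 3) = 19*0 = 0)
D(I) = -I (D(I) = I - 2*I = -I)
L*D(j(1)) = 0*(-1*4) = 0*(-4) = 0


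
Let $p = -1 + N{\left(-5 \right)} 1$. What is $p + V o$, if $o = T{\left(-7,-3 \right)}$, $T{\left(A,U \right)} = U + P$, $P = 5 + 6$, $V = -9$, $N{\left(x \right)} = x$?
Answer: $-78$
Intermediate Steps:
$P = 11$
$T{\left(A,U \right)} = 11 + U$ ($T{\left(A,U \right)} = U + 11 = 11 + U$)
$o = 8$ ($o = 11 - 3 = 8$)
$p = -6$ ($p = -1 - 5 = -6$)
$p + V o = -6 - 72 = -78$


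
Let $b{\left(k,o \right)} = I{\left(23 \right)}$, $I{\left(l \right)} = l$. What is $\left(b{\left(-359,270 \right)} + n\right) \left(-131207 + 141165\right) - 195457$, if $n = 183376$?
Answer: $1826091785$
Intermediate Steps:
$b{\left(k,o \right)} = 23$
$\left(b{\left(-359,270 \right)} + n\right) \left(-131207 + 141165\right) - 195457 = \left(23 + 183376\right) \left(-131207 + 141165\right) - 195457 = 183399 \cdot 9958 - 195457 = 1826287242 - 195457 = 1826091785$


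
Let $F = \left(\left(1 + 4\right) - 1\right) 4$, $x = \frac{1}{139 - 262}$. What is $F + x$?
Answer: $\frac{1967}{123} \approx 15.992$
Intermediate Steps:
$x = - \frac{1}{123}$ ($x = \frac{1}{-123} = - \frac{1}{123} \approx -0.0081301$)
$F = 16$ ($F = \left(5 - 1\right) 4 = 4 \cdot 4 = 16$)
$F + x = 16 - \frac{1}{123} = \frac{1967}{123}$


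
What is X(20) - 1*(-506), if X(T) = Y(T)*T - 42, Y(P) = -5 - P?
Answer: -36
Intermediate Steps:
X(T) = -42 + T*(-5 - T) (X(T) = (-5 - T)*T - 42 = T*(-5 - T) - 42 = -42 + T*(-5 - T))
X(20) - 1*(-506) = (-42 - 1*20*(5 + 20)) - 1*(-506) = (-42 - 1*20*25) + 506 = (-42 - 500) + 506 = -542 + 506 = -36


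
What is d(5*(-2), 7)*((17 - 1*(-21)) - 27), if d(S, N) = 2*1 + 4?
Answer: 66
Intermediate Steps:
d(S, N) = 6 (d(S, N) = 2 + 4 = 6)
d(5*(-2), 7)*((17 - 1*(-21)) - 27) = 6*((17 - 1*(-21)) - 27) = 6*((17 + 21) - 27) = 6*(38 - 27) = 6*11 = 66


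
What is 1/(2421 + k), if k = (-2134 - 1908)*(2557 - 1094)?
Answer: -1/5911025 ≈ -1.6918e-7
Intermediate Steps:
k = -5913446 (k = -4042*1463 = -5913446)
1/(2421 + k) = 1/(2421 - 5913446) = 1/(-5911025) = -1/5911025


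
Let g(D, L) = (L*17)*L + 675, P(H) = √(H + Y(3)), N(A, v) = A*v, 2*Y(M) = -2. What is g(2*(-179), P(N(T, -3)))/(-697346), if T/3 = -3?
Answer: -1117/697346 ≈ -0.0016018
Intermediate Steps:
T = -9 (T = 3*(-3) = -9)
Y(M) = -1 (Y(M) = (½)*(-2) = -1)
P(H) = √(-1 + H) (P(H) = √(H - 1) = √(-1 + H))
g(D, L) = 675 + 17*L² (g(D, L) = (17*L)*L + 675 = 17*L² + 675 = 675 + 17*L²)
g(2*(-179), P(N(T, -3)))/(-697346) = (675 + 17*(√(-1 - 9*(-3)))²)/(-697346) = (675 + 17*(√(-1 + 27))²)*(-1/697346) = (675 + 17*(√26)²)*(-1/697346) = (675 + 17*26)*(-1/697346) = (675 + 442)*(-1/697346) = 1117*(-1/697346) = -1117/697346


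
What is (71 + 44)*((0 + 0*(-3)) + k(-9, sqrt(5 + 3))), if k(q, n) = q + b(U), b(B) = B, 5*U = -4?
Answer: -1127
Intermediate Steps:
U = -4/5 (U = (1/5)*(-4) = -4/5 ≈ -0.80000)
k(q, n) = -4/5 + q (k(q, n) = q - 4/5 = -4/5 + q)
(71 + 44)*((0 + 0*(-3)) + k(-9, sqrt(5 + 3))) = (71 + 44)*((0 + 0*(-3)) + (-4/5 - 9)) = 115*((0 + 0) - 49/5) = 115*(0 - 49/5) = 115*(-49/5) = -1127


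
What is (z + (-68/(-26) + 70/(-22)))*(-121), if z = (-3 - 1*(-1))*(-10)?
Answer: -30569/13 ≈ -2351.5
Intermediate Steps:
z = 20 (z = (-3 + 1)*(-10) = -2*(-10) = 20)
(z + (-68/(-26) + 70/(-22)))*(-121) = (20 + (-68/(-26) + 70/(-22)))*(-121) = (20 + (-68*(-1/26) + 70*(-1/22)))*(-121) = (20 + (34/13 - 35/11))*(-121) = (20 - 81/143)*(-121) = (2779/143)*(-121) = -30569/13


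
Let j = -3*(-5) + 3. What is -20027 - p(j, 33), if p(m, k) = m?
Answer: -20045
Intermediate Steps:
j = 18 (j = 15 + 3 = 18)
-20027 - p(j, 33) = -20027 - 1*18 = -20027 - 18 = -20045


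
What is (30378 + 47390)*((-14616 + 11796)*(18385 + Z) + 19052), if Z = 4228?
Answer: -4957679514944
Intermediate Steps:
(30378 + 47390)*((-14616 + 11796)*(18385 + Z) + 19052) = (30378 + 47390)*((-14616 + 11796)*(18385 + 4228) + 19052) = 77768*(-2820*22613 + 19052) = 77768*(-63768660 + 19052) = 77768*(-63749608) = -4957679514944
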